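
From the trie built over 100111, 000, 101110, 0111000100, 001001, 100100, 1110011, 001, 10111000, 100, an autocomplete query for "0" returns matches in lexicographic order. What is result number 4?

0111000100

DFS of the "0" subtree visits, in order: "000", "001", "001001", "0111000100"
Position 4: 0111000100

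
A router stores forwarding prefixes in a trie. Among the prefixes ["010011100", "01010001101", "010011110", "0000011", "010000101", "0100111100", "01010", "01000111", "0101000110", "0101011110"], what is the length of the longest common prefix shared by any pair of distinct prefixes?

Equivalently: take the maximum, over all pairs, of their longest common prefix length.
e.g. "0101000110" and "01010001101" share the prefix "0101000110" of length 10; no pair shares a longer one.
Longest shared-prefix length: 10

10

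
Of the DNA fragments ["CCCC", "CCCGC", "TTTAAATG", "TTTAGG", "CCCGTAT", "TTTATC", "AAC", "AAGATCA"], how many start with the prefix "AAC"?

1

Filter for entries beginning with "AAC":
Words under "AAC": AAC
Count: 1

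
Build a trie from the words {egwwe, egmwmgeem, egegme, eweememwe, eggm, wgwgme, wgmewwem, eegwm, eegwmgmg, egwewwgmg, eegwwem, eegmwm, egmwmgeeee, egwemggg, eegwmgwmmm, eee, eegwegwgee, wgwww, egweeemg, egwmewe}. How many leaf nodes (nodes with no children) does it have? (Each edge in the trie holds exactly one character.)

19

A leaf is a node with no children — equivalently, the end of a word that is not a proper prefix of any other stored word.
Those words: "eee", "eegmwm", "eegwegwgee", "eegwmgmg", "eegwmgwmmm", "eegwwem", "egegme", "eggm", "egmwmgeeee", "egmwmgeem", "egweeemg", "egwemggg", "egwewwgmg", "egwmewe", "egwwe", "eweememwe", "wgmewwem", "wgwgme", "wgwww"
Leaf count: 19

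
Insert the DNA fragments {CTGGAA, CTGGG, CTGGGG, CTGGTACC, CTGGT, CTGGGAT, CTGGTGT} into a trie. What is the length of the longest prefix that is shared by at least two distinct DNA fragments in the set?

5

Equivalently: take the maximum, over all pairs, of their longest common prefix length.
e.g. "CTGGG" and "CTGGGAT" share the prefix "CTGGG" of length 5; no pair shares a longer one.
Longest shared-prefix length: 5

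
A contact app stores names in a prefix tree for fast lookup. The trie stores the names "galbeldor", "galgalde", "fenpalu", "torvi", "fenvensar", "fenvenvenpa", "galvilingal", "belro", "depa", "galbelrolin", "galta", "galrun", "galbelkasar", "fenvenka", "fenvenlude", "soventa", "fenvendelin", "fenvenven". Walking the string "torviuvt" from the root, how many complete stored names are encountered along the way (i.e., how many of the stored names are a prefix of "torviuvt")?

1

Traverse "torviuvt" character by character; count nodes along the way that are marked as word ends.
Prefixes of the query that are stored words: "torvi"
Count: 1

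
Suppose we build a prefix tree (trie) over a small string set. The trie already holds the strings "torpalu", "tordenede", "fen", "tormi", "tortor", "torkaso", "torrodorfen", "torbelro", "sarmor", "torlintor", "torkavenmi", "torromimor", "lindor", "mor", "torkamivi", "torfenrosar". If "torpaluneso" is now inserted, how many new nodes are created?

4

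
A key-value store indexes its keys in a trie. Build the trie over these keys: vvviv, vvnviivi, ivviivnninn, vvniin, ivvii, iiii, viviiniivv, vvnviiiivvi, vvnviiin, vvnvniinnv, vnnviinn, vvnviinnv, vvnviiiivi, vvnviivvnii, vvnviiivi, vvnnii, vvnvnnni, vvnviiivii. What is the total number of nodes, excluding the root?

Insert word by word; a character creates a node only if that edge doesn't already exist:
  "vvviv" → 5 new (v, v, v, i, v)
  "vvnviivi" → prefix "vv" already present; 6 new (n, v, i, i, v, i)
  "ivviivnninn" → 11 new (i, v, v, i, i, v, n, n, i, n, n)
  "vvniin" → prefix "vvn" already present; 3 new (i, i, n)
  "ivvii" → prefix "ivvii" already present; 0 new (none)
  "iiii" → prefix "i" already present; 3 new (i, i, i)
  "viviiniivv" → prefix "v" already present; 9 new (i, v, i, i, n, i, i, v, v)
  "vvnviiiivvi" → prefix "vvnvii" already present; 5 new (i, i, v, v, i)
  "vvnviiin" → prefix "vvnviii" already present; 1 new (n)
  "vvnvniinnv" → prefix "vvnv" already present; 6 new (n, i, i, n, n, v)
  "vnnviinn" → prefix "v" already present; 7 new (n, n, v, i, i, n, n)
  "vvnviinnv" → prefix "vvnvii" already present; 3 new (n, n, v)
  "vvnviiiivi" → prefix "vvnviiiiv" already present; 1 new (i)
  "vvnviivvnii" → prefix "vvnviiv" already present; 4 new (v, n, i, i)
  "vvnviiivi" → prefix "vvnviii" already present; 2 new (v, i)
  "vvnnii" → prefix "vvn" already present; 3 new (n, i, i)
  "vvnvnnni" → prefix "vvnvn" already present; 3 new (n, n, i)
  "vvnviiivii" → prefix "vvnviiivi" already present; 1 new (i)
Total nodes = 5 + 6 + 11 + 3 + 0 + 3 + 9 + 5 + 1 + 6 + 7 + 3 + 1 + 4 + 2 + 3 + 3 + 1 = 73

73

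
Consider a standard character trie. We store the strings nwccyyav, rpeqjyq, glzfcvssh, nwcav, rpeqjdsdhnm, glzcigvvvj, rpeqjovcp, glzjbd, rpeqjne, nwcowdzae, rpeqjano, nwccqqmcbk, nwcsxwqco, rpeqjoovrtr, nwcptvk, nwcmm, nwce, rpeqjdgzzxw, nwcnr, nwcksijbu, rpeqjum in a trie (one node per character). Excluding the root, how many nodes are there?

For each word, the new-node count is its length minus the longest prefix already in the trie:
  "nwccyyav" → 8 new (n, w, c, c, y, y, a, v)
  "rpeqjyq" → 7 new (r, p, e, q, j, y, q)
  "glzfcvssh" → 9 new (g, l, z, f, c, v, s, s, h)
  "nwcav" → prefix "nwc" already present; 2 new (a, v)
  "rpeqjdsdhnm" → prefix "rpeqj" already present; 6 new (d, s, d, h, n, m)
  "glzcigvvvj" → prefix "glz" already present; 7 new (c, i, g, v, v, v, j)
  "rpeqjovcp" → prefix "rpeqj" already present; 4 new (o, v, c, p)
  "glzjbd" → prefix "glz" already present; 3 new (j, b, d)
  "rpeqjne" → prefix "rpeqj" already present; 2 new (n, e)
  "nwcowdzae" → prefix "nwc" already present; 6 new (o, w, d, z, a, e)
  "rpeqjano" → prefix "rpeqj" already present; 3 new (a, n, o)
  "nwccqqmcbk" → prefix "nwcc" already present; 6 new (q, q, m, c, b, k)
  "nwcsxwqco" → prefix "nwc" already present; 6 new (s, x, w, q, c, o)
  "rpeqjoovrtr" → prefix "rpeqjo" already present; 5 new (o, v, r, t, r)
  "nwcptvk" → prefix "nwc" already present; 4 new (p, t, v, k)
  "nwcmm" → prefix "nwc" already present; 2 new (m, m)
  "nwce" → prefix "nwc" already present; 1 new (e)
  "rpeqjdgzzxw" → prefix "rpeqjd" already present; 5 new (g, z, z, x, w)
  "nwcnr" → prefix "nwc" already present; 2 new (n, r)
  "nwcksijbu" → prefix "nwc" already present; 6 new (k, s, i, j, b, u)
  "rpeqjum" → prefix "rpeqj" already present; 2 new (u, m)
Total nodes = 8 + 7 + 9 + 2 + 6 + 7 + 4 + 3 + 2 + 6 + 3 + 6 + 6 + 5 + 4 + 2 + 1 + 5 + 2 + 6 + 2 = 96

96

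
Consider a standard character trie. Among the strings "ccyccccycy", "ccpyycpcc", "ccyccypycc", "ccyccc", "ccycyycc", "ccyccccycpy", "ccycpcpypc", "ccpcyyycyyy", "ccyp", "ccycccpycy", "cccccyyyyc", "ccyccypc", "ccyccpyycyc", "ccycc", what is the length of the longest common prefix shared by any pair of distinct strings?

The deepest shared node is where two words last agree before diverging.
"ccyccccycpy" and "ccyccccycy" agree on "ccyccccyc" (9 characters) before diverging; nothing deeper is shared.
Longest shared-prefix length: 9

9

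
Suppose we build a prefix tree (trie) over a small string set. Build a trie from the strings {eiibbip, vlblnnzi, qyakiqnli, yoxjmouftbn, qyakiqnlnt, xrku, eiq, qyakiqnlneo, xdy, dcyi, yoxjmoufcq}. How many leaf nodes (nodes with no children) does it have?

11

A leaf is a node with no children — equivalently, the end of a word that is not a proper prefix of any other stored word.
Those words: "dcyi", "eiibbip", "eiq", "qyakiqnli", "qyakiqnlneo", "qyakiqnlnt", "vlblnnzi", "xdy", "xrku", "yoxjmoufcq", "yoxjmouftbn"
Leaf count: 11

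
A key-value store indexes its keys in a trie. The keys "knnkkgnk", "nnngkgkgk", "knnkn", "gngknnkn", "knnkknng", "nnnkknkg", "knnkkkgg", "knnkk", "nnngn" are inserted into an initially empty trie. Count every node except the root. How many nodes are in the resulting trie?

Trace insertions, counting only characters that open a new branch:
  "knnkkgnk" → 8 new (k, n, n, k, k, g, n, k)
  "nnngkgkgk" → 9 new (n, n, n, g, k, g, k, g, k)
  "knnkn" → prefix "knnk" already present; 1 new (n)
  "gngknnkn" → 8 new (g, n, g, k, n, n, k, n)
  "knnkknng" → prefix "knnkk" already present; 3 new (n, n, g)
  "nnnkknkg" → prefix "nnn" already present; 5 new (k, k, n, k, g)
  "knnkkkgg" → prefix "knnkk" already present; 3 new (k, g, g)
  "knnkk" → prefix "knnkk" already present; 0 new (none)
  "nnngn" → prefix "nnng" already present; 1 new (n)
Total nodes = 8 + 9 + 1 + 8 + 3 + 5 + 3 + 0 + 1 = 38

38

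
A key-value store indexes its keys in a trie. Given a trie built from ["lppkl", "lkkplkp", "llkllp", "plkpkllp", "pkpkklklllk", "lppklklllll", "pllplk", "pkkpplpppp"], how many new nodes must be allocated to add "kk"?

2

Nothing in the trie begins with "k"; the whole of "kk" is new.
2 − 0 = 2 new nodes.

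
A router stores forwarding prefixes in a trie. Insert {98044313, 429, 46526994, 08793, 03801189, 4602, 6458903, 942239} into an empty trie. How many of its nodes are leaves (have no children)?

A leaf is a node with no children — equivalently, the end of a word that is not a proper prefix of any other stored word.
Those words: "03801189", "08793", "429", "4602", "46526994", "6458903", "942239", "98044313"
Leaf count: 8

8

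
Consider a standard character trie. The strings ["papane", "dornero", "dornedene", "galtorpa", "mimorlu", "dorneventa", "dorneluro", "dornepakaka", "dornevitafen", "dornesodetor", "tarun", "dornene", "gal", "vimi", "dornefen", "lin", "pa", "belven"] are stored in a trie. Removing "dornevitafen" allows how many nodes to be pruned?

6

Walk "dornevitafen" from the leaf back toward the root, removing each node that no remaining word uses.
The suffix "itafen" (6 nodes) is used only by "dornevitafen"; the node for "dornev" still has the child "e", so pruning stops there.
Nodes removed: 6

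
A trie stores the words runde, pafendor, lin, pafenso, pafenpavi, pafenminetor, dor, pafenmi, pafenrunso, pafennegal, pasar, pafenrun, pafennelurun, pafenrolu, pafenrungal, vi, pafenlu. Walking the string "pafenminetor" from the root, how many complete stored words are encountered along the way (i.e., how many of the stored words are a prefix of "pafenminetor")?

Traverse "pafenminetor" character by character; count nodes along the way that are marked as word ends.
Prefixes of the query that are stored words: "pafenmi", "pafenminetor"
Count: 2

2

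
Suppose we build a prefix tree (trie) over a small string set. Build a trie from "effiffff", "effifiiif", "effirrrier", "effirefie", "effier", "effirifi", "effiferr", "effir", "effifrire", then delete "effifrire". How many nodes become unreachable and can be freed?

4

Walk "effifrire" from the leaf back toward the root, removing each node that no remaining word uses.
The suffix "rire" (4 nodes) is used only by "effifrire"; the node for "effif" still has the child "f", so pruning stops there.
Nodes removed: 4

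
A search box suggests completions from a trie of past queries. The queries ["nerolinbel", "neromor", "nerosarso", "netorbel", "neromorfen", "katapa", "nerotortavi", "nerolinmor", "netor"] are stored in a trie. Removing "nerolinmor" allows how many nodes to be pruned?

Walk "nerolinmor" from the leaf back toward the root, removing each node that no remaining word uses.
The suffix "mor" (3 nodes) is used only by "nerolinmor"; the node for "nerolin" still has the child "b", so pruning stops there.
Nodes removed: 3

3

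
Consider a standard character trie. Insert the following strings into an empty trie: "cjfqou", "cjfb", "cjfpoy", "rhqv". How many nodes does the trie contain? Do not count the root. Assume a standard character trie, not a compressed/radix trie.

Trie structure (* marks end of a word):
(root)
├─ c
│  └─ j
│     └─ f
│        ├─ b *
│        ├─ p
│        │  └─ o
│        │     └─ y *
│        └─ q
│           └─ o
│              └─ u *
└─ r
   └─ h
      └─ q
         └─ v *
Counting every labelled node above: 14.

14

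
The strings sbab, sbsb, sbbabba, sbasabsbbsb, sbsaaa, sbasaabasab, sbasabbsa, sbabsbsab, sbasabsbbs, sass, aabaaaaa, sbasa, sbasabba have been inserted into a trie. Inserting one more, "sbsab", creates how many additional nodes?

"sbsa" is already a path in the trie; the remaining "b" must be added.
Each of the 1 remaining characters creates one node.

1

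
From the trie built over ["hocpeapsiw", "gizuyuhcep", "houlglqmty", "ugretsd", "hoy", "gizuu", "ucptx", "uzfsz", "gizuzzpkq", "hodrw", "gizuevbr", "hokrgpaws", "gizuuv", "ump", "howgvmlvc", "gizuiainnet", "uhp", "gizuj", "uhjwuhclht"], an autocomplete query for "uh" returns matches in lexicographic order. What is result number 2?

uhp

Words with prefix "uh", in lexicographic order: "uhjwuhclht", "uhp"
Position 2: uhp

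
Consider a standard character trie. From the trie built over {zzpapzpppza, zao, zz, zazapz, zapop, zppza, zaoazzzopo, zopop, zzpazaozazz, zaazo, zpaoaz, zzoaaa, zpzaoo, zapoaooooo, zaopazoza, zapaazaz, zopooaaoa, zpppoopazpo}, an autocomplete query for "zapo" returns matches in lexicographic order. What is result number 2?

zapop

Filter for "zapo…" and sort: "zapoaooooo", "zapop"
The 2nd is zapop.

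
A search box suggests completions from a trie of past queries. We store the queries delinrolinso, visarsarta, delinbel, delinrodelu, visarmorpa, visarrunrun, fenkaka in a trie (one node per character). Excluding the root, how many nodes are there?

47

Insert word by word; a character creates a node only if that edge doesn't already exist:
  "delinrolinso" → 12 new (d, e, l, i, n, r, o, l, i, n, s, o)
  "visarsarta" → 10 new (v, i, s, a, r, s, a, r, t, a)
  "delinbel" → prefix "delin" already present; 3 new (b, e, l)
  "delinrodelu" → prefix "delinro" already present; 4 new (d, e, l, u)
  "visarmorpa" → prefix "visar" already present; 5 new (m, o, r, p, a)
  "visarrunrun" → prefix "visar" already present; 6 new (r, u, n, r, u, n)
  "fenkaka" → 7 new (f, e, n, k, a, k, a)
Total nodes = 12 + 10 + 3 + 4 + 5 + 6 + 7 = 47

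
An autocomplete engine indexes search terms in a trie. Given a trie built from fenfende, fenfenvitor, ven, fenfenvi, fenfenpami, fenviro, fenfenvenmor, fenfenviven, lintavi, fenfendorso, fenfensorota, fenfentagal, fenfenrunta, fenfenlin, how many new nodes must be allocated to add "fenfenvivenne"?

"fenfenviven" is already a path in the trie; the remaining "ne" must be added.
Each of the 2 remaining characters creates one node.

2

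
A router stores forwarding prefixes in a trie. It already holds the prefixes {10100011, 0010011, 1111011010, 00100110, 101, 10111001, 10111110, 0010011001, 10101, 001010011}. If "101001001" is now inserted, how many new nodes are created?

4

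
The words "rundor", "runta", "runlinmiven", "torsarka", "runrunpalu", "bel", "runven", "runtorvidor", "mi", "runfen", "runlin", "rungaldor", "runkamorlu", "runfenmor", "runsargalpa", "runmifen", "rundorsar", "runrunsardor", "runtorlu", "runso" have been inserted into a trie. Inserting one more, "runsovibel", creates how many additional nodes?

Walking "runsovibel" from the root, the first 5 characters ("runso") follow existing edges; "v" is the first miss.
New nodes needed: |"runsovibel"| − 5 = 10 − 5 = 5.

5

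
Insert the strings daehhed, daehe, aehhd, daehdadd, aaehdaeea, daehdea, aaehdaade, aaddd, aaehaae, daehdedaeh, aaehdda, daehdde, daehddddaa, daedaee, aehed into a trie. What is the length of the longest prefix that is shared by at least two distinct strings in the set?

6

The deepest shared node is where two words last agree before diverging.
e.g. "aaehdaade" and "aaehdaeea" share the prefix "aaehda" of length 6; no pair shares a longer one.
Longest shared-prefix length: 6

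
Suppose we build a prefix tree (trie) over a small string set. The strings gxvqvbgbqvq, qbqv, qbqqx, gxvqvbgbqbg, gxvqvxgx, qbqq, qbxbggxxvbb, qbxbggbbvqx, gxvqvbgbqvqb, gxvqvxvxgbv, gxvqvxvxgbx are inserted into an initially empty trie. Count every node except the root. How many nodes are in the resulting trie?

43

For each word, the new-node count is its length minus the longest prefix already in the trie:
  "gxvqvbgbqvq" → 11 new (g, x, v, q, v, b, g, b, q, v, q)
  "qbqv" → 4 new (q, b, q, v)
  "qbqqx" → prefix "qbq" already present; 2 new (q, x)
  "gxvqvbgbqbg" → prefix "gxvqvbgbq" already present; 2 new (b, g)
  "gxvqvxgx" → prefix "gxvqv" already present; 3 new (x, g, x)
  "qbqq" → prefix "qbqq" already present; 0 new (none)
  "qbxbggxxvbb" → prefix "qb" already present; 9 new (x, b, g, g, x, x, v, b, b)
  "qbxbggbbvqx" → prefix "qbxbgg" already present; 5 new (b, b, v, q, x)
  "gxvqvbgbqvqb" → prefix "gxvqvbgbqvq" already present; 1 new (b)
  "gxvqvxvxgbv" → prefix "gxvqvx" already present; 5 new (v, x, g, b, v)
  "gxvqvxvxgbx" → prefix "gxvqvxvxgb" already present; 1 new (x)
Total nodes = 11 + 4 + 2 + 2 + 3 + 0 + 9 + 5 + 1 + 5 + 1 = 43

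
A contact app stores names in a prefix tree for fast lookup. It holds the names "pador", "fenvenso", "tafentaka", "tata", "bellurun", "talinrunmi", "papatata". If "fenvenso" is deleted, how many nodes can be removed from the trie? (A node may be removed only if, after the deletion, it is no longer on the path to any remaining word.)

8

After clearing the end-marker at "fenvenso", prune upward until reaching a node still needed by another word.
No other word shares any prefix with "fenvenso", so all 8 of its nodes go.
Nodes removed: 8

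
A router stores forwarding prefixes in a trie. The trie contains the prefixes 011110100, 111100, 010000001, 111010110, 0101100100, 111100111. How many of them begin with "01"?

3

Traverse to the node for "01", then collect every word in that subtree.
Matches: "010000001", "0101100100", "011110100"
Count: 3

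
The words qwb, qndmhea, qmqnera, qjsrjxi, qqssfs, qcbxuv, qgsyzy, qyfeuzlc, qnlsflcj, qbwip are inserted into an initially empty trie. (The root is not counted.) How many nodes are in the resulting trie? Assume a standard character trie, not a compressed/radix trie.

53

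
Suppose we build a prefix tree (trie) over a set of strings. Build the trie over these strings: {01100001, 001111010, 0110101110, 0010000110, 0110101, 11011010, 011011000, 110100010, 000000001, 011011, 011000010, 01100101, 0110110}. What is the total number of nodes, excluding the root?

57

Insert word by word; a character creates a node only if that edge doesn't already exist:
  "01100001" → 8 new (0, 1, 1, 0, 0, 0, 0, 1)
  "001111010" → prefix "0" already present; 8 new (0, 1, 1, 1, 1, 0, 1, 0)
  "0110101110" → prefix "0110" already present; 6 new (1, 0, 1, 1, 1, 0)
  "0010000110" → prefix "001" already present; 7 new (0, 0, 0, 0, 1, 1, 0)
  "0110101" → prefix "0110101" already present; 0 new (none)
  "11011010" → 8 new (1, 1, 0, 1, 1, 0, 1, 0)
  "011011000" → prefix "01101" already present; 4 new (1, 0, 0, 0)
  "110100010" → prefix "1101" already present; 5 new (0, 0, 0, 1, 0)
  "000000001" → prefix "00" already present; 7 new (0, 0, 0, 0, 0, 0, 1)
  "011011" → prefix "011011" already present; 0 new (none)
  "011000010" → prefix "01100001" already present; 1 new (0)
  "01100101" → prefix "01100" already present; 3 new (1, 0, 1)
  "0110110" → prefix "0110110" already present; 0 new (none)
Total nodes = 8 + 8 + 6 + 7 + 0 + 8 + 4 + 5 + 7 + 0 + 1 + 3 + 0 = 57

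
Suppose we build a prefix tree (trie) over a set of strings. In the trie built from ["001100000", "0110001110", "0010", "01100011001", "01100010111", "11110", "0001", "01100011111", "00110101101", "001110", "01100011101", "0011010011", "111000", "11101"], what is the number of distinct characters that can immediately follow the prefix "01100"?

Follow the path "01100" to its node, then look at its outgoing edges.
Characters that immediately follow "01100" among the stored strings: {0}.
That node has 1 child edge.

1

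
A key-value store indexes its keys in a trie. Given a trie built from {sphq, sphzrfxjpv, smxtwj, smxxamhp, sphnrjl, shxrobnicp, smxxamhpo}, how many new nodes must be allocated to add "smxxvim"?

"smxx" is already a path in the trie; the remaining "vim" must be added.
Each of the 3 remaining characters creates one node.

3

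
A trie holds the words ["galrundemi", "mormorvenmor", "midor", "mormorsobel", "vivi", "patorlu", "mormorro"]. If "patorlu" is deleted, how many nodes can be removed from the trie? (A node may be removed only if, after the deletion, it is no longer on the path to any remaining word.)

7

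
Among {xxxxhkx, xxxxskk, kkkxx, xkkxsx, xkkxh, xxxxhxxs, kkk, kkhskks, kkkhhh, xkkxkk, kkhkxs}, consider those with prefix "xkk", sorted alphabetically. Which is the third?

xkkxsx

DFS of the "xkk" subtree visits, in order: "xkkxh", "xkkxkk", "xkkxsx"
Position 3: xkkxsx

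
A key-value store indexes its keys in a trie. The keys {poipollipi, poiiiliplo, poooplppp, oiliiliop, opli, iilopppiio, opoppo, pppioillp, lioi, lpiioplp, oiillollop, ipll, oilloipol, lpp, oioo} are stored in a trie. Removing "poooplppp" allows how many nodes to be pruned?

7

After clearing the end-marker at "poooplppp", prune upward until reaching a node still needed by another word.
The suffix "ooplppp" (7 nodes) is used only by "poooplppp"; the node for "po" still has the child "i", so pruning stops there.
Nodes removed: 7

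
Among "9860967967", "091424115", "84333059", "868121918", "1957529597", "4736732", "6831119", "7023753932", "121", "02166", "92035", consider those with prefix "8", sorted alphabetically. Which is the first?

Words with prefix "8", in lexicographic order: "84333059", "868121918"
The 1st is 84333059.

84333059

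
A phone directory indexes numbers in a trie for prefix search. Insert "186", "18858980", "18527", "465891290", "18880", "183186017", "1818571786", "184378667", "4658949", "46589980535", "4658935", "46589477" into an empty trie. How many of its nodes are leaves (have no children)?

12

Leaves are exactly the stored words that no other stored word extends.
Those words: "1818571786", "183186017", "184378667", "18527", "186", "18858980", "18880", "465891290", "4658935", "46589477", "4658949", "46589980535"
Leaf count: 12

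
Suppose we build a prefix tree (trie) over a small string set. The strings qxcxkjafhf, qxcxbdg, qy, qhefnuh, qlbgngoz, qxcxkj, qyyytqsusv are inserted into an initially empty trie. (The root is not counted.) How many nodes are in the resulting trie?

35

Trace insertions, counting only characters that open a new branch:
  "qxcxkjafhf" → 10 new (q, x, c, x, k, j, a, f, h, f)
  "qxcxbdg" → prefix "qxcx" already present; 3 new (b, d, g)
  "qy" → prefix "q" already present; 1 new (y)
  "qhefnuh" → prefix "q" already present; 6 new (h, e, f, n, u, h)
  "qlbgngoz" → prefix "q" already present; 7 new (l, b, g, n, g, o, z)
  "qxcxkj" → prefix "qxcxkj" already present; 0 new (none)
  "qyyytqsusv" → prefix "qy" already present; 8 new (y, y, t, q, s, u, s, v)
Total nodes = 10 + 3 + 1 + 6 + 7 + 0 + 8 = 35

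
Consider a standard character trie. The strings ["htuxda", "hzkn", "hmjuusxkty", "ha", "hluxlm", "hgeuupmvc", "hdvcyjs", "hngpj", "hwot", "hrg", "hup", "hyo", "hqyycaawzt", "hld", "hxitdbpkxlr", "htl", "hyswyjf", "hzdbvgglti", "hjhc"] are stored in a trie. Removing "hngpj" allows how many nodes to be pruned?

4

Walk "hngpj" from the leaf back toward the root, removing each node that no remaining word uses.
The suffix "ngpj" (4 nodes) is used only by "hngpj"; the node for "h" still has the child "t", so pruning stops there.
Nodes removed: 4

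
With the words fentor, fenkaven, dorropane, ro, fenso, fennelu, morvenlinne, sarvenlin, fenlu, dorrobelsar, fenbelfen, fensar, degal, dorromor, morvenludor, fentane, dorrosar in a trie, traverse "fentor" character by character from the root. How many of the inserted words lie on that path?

1

Check each prefix of "fentor" against the stored set — each match is an end-marker on the path.
Prefixes of the query that are stored words: "fentor"
Count: 1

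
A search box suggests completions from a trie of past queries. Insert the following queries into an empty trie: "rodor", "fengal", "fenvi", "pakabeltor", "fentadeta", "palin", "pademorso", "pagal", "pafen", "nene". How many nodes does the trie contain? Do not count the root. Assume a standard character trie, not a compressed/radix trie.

49

Trace insertions, counting only characters that open a new branch:
  "rodor" → 5 new (r, o, d, o, r)
  "fengal" → 6 new (f, e, n, g, a, l)
  "fenvi" → prefix "fen" already present; 2 new (v, i)
  "pakabeltor" → 10 new (p, a, k, a, b, e, l, t, o, r)
  "fentadeta" → prefix "fen" already present; 6 new (t, a, d, e, t, a)
  "palin" → prefix "pa" already present; 3 new (l, i, n)
  "pademorso" → prefix "pa" already present; 7 new (d, e, m, o, r, s, o)
  "pagal" → prefix "pa" already present; 3 new (g, a, l)
  "pafen" → prefix "pa" already present; 3 new (f, e, n)
  "nene" → 4 new (n, e, n, e)
Total nodes = 5 + 6 + 2 + 10 + 6 + 3 + 7 + 3 + 3 + 4 = 49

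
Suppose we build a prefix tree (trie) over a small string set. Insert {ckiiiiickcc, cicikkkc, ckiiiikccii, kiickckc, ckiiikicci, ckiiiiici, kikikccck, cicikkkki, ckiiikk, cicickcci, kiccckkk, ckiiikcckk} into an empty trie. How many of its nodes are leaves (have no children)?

A leaf is a node with no children — equivalently, the end of a word that is not a proper prefix of any other stored word.
Those words: "cicickcci", "cicikkkc", "cicikkkki", "ckiiiiici", "ckiiiiickcc", "ckiiiikccii", "ckiiikcckk", "ckiiikicci", "ckiiikk", "kiccckkk", "kiickckc", "kikikccck"
Leaf count: 12

12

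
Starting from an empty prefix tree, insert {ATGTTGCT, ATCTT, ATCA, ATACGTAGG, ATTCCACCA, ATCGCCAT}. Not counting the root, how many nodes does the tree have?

31

Trace insertions, counting only characters that open a new branch:
  "ATGTTGCT" → 8 new (A, T, G, T, T, G, C, T)
  "ATCTT" → prefix "AT" already present; 3 new (C, T, T)
  "ATCA" → prefix "ATC" already present; 1 new (A)
  "ATACGTAGG" → prefix "AT" already present; 7 new (A, C, G, T, A, G, G)
  "ATTCCACCA" → prefix "AT" already present; 7 new (T, C, C, A, C, C, A)
  "ATCGCCAT" → prefix "ATC" already present; 5 new (G, C, C, A, T)
Total nodes = 8 + 3 + 1 + 7 + 7 + 5 = 31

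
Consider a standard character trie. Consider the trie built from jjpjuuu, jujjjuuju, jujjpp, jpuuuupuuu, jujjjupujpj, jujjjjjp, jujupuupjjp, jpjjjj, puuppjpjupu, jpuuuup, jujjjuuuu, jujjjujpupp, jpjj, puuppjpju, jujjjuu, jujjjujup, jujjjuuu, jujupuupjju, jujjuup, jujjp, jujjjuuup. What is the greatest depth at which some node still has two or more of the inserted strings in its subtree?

The deepest shared node is where two words last agree before diverging.
"jujupuupjjp" and "jujupuupjju" agree on "jujupuupjj" (10 characters) before diverging; nothing deeper is shared.
Longest shared-prefix length: 10

10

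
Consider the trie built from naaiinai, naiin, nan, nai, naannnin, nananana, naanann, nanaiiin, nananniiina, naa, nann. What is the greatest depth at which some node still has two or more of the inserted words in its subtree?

Look for the deepest trie node that still has at least two words in its subtree.
"nananana" and "nananniiina" agree on "nanan" (5 characters) before diverging; nothing deeper is shared.
Longest shared-prefix length: 5

5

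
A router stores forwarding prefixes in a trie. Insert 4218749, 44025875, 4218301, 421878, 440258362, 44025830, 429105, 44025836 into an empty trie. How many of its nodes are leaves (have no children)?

7

A leaf is a node with no children — equivalently, the end of a word that is not a proper prefix of any other stored word.
Those words: "4218301", "4218749", "421878", "429105", "44025830", "440258362", "44025875"
Leaf count: 7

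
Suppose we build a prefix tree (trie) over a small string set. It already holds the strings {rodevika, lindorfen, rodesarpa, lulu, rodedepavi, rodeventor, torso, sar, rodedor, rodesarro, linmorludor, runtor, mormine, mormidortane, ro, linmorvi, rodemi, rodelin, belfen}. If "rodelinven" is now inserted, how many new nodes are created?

3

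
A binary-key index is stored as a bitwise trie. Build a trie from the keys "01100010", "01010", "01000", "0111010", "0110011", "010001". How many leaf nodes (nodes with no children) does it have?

5

A leaf is a node with no children — equivalently, the end of a word that is not a proper prefix of any other stored word.
Those words: "010001", "01010", "01100010", "0110011", "0111010"
Leaf count: 5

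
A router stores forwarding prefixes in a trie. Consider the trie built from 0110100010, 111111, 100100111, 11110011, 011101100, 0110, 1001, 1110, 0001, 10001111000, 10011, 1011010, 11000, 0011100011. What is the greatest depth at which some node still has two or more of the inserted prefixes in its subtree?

The deepest shared node is where two words last agree before diverging.
"0110" and "0110100010" agree on "0110" (4 characters) before diverging; nothing deeper is shared.
Longest shared-prefix length: 4

4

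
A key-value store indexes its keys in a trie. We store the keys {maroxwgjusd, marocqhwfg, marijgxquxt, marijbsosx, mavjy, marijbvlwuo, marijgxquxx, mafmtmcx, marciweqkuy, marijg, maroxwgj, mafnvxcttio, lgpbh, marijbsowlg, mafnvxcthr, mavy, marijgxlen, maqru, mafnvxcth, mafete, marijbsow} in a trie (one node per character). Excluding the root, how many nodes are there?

81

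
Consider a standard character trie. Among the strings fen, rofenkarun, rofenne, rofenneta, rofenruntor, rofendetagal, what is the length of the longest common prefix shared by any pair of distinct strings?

7

Look for the deepest trie node that still has at least two words in its subtree.
"rofenne" and "rofenneta" agree on "rofenne" (7 characters) before diverging; nothing deeper is shared.
Longest shared-prefix length: 7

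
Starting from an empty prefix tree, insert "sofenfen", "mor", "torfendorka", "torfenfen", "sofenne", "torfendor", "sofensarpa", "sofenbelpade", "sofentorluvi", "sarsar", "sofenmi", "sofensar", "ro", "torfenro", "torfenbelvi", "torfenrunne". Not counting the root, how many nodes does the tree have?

For each word, the new-node count is its length minus the longest prefix already in the trie:
  "sofenfen" → 8 new (s, o, f, e, n, f, e, n)
  "mor" → 3 new (m, o, r)
  "torfendorka" → 11 new (t, o, r, f, e, n, d, o, r, k, a)
  "torfenfen" → prefix "torfen" already present; 3 new (f, e, n)
  "sofenne" → prefix "sofen" already present; 2 new (n, e)
  "torfendor" → prefix "torfendor" already present; 0 new (none)
  "sofensarpa" → prefix "sofen" already present; 5 new (s, a, r, p, a)
  "sofenbelpade" → prefix "sofen" already present; 7 new (b, e, l, p, a, d, e)
  "sofentorluvi" → prefix "sofen" already present; 7 new (t, o, r, l, u, v, i)
  "sarsar" → prefix "s" already present; 5 new (a, r, s, a, r)
  "sofenmi" → prefix "sofen" already present; 2 new (m, i)
  "sofensar" → prefix "sofensar" already present; 0 new (none)
  "ro" → 2 new (r, o)
  "torfenro" → prefix "torfen" already present; 2 new (r, o)
  "torfenbelvi" → prefix "torfen" already present; 5 new (b, e, l, v, i)
  "torfenrunne" → prefix "torfenr" already present; 4 new (u, n, n, e)
Total nodes = 8 + 3 + 11 + 3 + 2 + 0 + 5 + 7 + 7 + 5 + 2 + 0 + 2 + 2 + 5 + 4 = 66

66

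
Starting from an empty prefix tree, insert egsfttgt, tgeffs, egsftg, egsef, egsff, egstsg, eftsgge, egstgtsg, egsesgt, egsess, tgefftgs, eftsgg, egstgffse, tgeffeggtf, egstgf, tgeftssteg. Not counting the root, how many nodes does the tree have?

Trace insertions, counting only characters that open a new branch:
  "egsfttgt" → 8 new (e, g, s, f, t, t, g, t)
  "tgeffs" → 6 new (t, g, e, f, f, s)
  "egsftg" → prefix "egsft" already present; 1 new (g)
  "egsef" → prefix "egs" already present; 2 new (e, f)
  "egsff" → prefix "egsf" already present; 1 new (f)
  "egstsg" → prefix "egs" already present; 3 new (t, s, g)
  "eftsgge" → prefix "e" already present; 6 new (f, t, s, g, g, e)
  "egstgtsg" → prefix "egst" already present; 4 new (g, t, s, g)
  "egsesgt" → prefix "egse" already present; 3 new (s, g, t)
  "egsess" → prefix "egses" already present; 1 new (s)
  "tgefftgs" → prefix "tgeff" already present; 3 new (t, g, s)
  "eftsgg" → prefix "eftsgg" already present; 0 new (none)
  "egstgffse" → prefix "egstg" already present; 4 new (f, f, s, e)
  "tgeffeggtf" → prefix "tgeff" already present; 5 new (e, g, g, t, f)
  "egstgf" → prefix "egstgf" already present; 0 new (none)
  "tgeftssteg" → prefix "tgef" already present; 6 new (t, s, s, t, e, g)
Total nodes = 8 + 6 + 1 + 2 + 1 + 3 + 6 + 4 + 3 + 1 + 3 + 0 + 4 + 5 + 0 + 6 = 53

53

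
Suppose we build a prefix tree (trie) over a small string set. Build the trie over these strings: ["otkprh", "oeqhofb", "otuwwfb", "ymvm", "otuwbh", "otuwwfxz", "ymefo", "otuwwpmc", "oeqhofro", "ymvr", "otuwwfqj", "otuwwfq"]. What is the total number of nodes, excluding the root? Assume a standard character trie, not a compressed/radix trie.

36

Trace insertions, counting only characters that open a new branch:
  "otkprh" → 6 new (o, t, k, p, r, h)
  "oeqhofb" → prefix "o" already present; 6 new (e, q, h, o, f, b)
  "otuwwfb" → prefix "ot" already present; 5 new (u, w, w, f, b)
  "ymvm" → 4 new (y, m, v, m)
  "otuwbh" → prefix "otuw" already present; 2 new (b, h)
  "otuwwfxz" → prefix "otuwwf" already present; 2 new (x, z)
  "ymefo" → prefix "ym" already present; 3 new (e, f, o)
  "otuwwpmc" → prefix "otuww" already present; 3 new (p, m, c)
  "oeqhofro" → prefix "oeqhof" already present; 2 new (r, o)
  "ymvr" → prefix "ymv" already present; 1 new (r)
  "otuwwfqj" → prefix "otuwwf" already present; 2 new (q, j)
  "otuwwfq" → prefix "otuwwfq" already present; 0 new (none)
Total nodes = 6 + 6 + 5 + 4 + 2 + 2 + 3 + 3 + 2 + 1 + 2 + 0 = 36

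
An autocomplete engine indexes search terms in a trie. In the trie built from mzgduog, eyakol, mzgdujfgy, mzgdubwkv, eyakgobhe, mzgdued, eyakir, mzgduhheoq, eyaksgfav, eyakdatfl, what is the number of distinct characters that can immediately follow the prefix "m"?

The children of the "m" node are the distinct next characters among strings starting with "m".
Characters that immediately follow "m" among the stored strings: {z}.
That node has 1 child edge.

1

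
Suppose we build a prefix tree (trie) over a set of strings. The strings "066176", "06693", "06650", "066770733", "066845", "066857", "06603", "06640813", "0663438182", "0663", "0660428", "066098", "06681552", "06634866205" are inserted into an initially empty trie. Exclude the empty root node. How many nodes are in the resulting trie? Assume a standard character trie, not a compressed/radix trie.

Count nodes per top-level branch (shared prefixes stored once):
  '0'-branch (06603, 0660428, 066098, 066176, 0663, 0663438182, 06634866205, 06640813, 06650, 066770733, 06681552, 066845, 066857, 06693): 50 nodes
Sum: 50

50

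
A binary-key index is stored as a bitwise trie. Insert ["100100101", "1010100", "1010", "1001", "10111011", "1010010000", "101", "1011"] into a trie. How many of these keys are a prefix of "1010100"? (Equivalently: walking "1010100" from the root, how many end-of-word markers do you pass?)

3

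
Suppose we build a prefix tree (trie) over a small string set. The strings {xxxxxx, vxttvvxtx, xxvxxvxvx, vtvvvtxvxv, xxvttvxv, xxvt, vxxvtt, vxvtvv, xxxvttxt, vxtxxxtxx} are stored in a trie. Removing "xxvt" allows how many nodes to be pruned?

0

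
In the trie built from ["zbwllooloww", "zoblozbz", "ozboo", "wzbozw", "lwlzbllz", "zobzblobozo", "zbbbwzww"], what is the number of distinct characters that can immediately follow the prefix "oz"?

Follow the path "oz" to its node, then look at its outgoing edges.
Distinct next characters after "oz": b.
That node has 1 child edge.

1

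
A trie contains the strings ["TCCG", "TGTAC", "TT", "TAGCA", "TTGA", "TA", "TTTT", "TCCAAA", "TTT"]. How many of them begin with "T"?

Traverse to the node for "T", then collect every word in that subtree.
Matches: "TA", "TAGCA", "TCCAAA", "TCCG", "TGTAC", "TT", "TTGA", "TTT", "TTTT"
Count: 9

9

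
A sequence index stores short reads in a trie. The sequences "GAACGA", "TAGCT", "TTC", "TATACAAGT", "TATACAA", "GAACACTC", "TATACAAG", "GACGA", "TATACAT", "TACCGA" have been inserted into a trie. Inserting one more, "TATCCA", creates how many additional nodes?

Walking "TATCCA" from the root, the first 3 characters ("TAT") follow existing edges; "C" is the first miss.
New nodes needed: |"TATCCA"| − 3 = 6 − 3 = 3.

3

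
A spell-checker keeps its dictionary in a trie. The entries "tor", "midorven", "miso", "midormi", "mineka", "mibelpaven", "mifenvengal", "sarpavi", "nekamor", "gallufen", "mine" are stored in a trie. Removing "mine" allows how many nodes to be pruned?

0

Walk "mine" from the leaf back toward the root, removing each node that no remaining word uses.
Every node on "mine" is still needed (e.g. by "mineka"), so nothing is freed.
Nodes removed: 0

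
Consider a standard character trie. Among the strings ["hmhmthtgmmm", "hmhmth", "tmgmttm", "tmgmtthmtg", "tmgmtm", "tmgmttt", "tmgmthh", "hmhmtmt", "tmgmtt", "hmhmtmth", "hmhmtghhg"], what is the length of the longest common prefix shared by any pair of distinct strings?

7

The deepest shared node is where two words last agree before diverging.
"hmhmtmt" and "hmhmtmth" agree on "hmhmtmt" (7 characters) before diverging; nothing deeper is shared.
Longest shared-prefix length: 7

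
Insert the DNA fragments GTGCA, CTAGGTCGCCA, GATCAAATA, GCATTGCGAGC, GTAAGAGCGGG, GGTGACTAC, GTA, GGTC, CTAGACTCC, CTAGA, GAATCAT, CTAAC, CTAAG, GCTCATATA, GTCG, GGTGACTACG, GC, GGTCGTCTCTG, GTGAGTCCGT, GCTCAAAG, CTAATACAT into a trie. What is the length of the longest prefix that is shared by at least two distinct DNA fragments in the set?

9

The deepest shared node is where two words last agree before diverging.
"GGTGACTAC" and "GGTGACTACG" agree on "GGTGACTAC" (9 characters) before diverging; nothing deeper is shared.
Longest shared-prefix length: 9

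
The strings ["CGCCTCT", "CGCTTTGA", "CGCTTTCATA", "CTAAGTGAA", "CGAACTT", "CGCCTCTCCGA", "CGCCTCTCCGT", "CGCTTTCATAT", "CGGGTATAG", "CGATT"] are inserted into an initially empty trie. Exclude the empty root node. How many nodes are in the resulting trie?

44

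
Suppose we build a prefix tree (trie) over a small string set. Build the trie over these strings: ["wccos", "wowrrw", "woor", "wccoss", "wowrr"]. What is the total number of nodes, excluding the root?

13

For each word, the new-node count is its length minus the longest prefix already in the trie:
  "wccos" → 5 new (w, c, c, o, s)
  "wowrrw" → prefix "w" already present; 5 new (o, w, r, r, w)
  "woor" → prefix "wo" already present; 2 new (o, r)
  "wccoss" → prefix "wccos" already present; 1 new (s)
  "wowrr" → prefix "wowrr" already present; 0 new (none)
Total nodes = 5 + 5 + 2 + 1 + 0 = 13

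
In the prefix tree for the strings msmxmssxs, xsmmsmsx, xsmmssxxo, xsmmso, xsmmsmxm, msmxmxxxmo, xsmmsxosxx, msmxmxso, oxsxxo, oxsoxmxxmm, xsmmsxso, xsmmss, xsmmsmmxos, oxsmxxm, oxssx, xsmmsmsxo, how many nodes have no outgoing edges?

14

A leaf is a node with no children — equivalently, the end of a word that is not a proper prefix of any other stored word.
Those words: "msmxmssxs", "msmxmxso", "msmxmxxxmo", "oxsmxxm", "oxsoxmxxmm", "oxssx", "oxsxxo", "xsmmsmmxos", "xsmmsmsxo", "xsmmsmxm", "xsmmso", "xsmmssxxo", "xsmmsxosxx", "xsmmsxso"
Leaf count: 14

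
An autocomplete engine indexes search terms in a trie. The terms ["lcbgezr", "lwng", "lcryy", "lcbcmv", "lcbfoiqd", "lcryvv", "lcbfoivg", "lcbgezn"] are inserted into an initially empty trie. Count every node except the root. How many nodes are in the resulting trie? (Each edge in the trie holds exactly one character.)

Trie structure (* marks end of a word):
(root)
└─ l
   ├─ c
   │  ├─ b
   │  │  ├─ c
   │  │  │  └─ m
   │  │  │     └─ v *
   │  │  ├─ f
   │  │  │  └─ o
   │  │  │     └─ i
   │  │  │        ├─ q
   │  │  │        │  └─ d *
   │  │  │        └─ v
   │  │  │           └─ g *
   │  │  └─ g
   │  │     └─ e
   │  │        └─ z
   │  │           ├─ n *
   │  │           └─ r *
   │  └─ r
   │     └─ y
   │        ├─ v
   │        │  └─ v *
   │        └─ y *
   └─ w
      └─ n
         └─ g *
Counting every labelled node above: 26.

26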